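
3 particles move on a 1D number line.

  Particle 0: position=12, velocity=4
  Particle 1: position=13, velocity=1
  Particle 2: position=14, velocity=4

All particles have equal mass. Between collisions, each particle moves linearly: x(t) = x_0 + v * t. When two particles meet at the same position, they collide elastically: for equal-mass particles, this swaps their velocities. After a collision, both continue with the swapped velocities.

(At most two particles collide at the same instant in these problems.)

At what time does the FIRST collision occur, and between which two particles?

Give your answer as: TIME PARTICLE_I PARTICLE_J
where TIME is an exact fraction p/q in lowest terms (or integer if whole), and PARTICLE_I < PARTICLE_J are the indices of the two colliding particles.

Pair (0,1): pos 12,13 vel 4,1 -> gap=1, closing at 3/unit, collide at t=1/3
Pair (1,2): pos 13,14 vel 1,4 -> not approaching (rel speed -3 <= 0)
Earliest collision: t=1/3 between 0 and 1

Answer: 1/3 0 1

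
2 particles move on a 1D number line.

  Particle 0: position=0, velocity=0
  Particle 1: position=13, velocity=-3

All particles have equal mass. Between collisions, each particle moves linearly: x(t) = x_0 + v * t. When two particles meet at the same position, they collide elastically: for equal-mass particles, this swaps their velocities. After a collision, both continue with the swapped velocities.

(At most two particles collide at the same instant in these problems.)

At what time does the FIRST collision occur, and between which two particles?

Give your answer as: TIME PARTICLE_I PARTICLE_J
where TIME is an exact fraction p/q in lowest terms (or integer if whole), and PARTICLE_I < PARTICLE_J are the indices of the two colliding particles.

Pair (0,1): pos 0,13 vel 0,-3 -> gap=13, closing at 3/unit, collide at t=13/3
Earliest collision: t=13/3 between 0 and 1

Answer: 13/3 0 1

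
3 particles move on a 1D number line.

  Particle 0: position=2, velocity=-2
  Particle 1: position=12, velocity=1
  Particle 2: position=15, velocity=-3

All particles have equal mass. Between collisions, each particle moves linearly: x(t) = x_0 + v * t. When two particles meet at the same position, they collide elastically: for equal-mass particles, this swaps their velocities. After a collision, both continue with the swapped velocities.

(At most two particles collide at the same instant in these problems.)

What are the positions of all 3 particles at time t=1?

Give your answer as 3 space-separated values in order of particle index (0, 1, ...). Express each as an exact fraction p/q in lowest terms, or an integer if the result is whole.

Answer: 0 12 13

Derivation:
Collision at t=3/4: particles 1 and 2 swap velocities; positions: p0=1/2 p1=51/4 p2=51/4; velocities now: v0=-2 v1=-3 v2=1
Advance to t=1 (no further collisions before then); velocities: v0=-2 v1=-3 v2=1; positions = 0 12 13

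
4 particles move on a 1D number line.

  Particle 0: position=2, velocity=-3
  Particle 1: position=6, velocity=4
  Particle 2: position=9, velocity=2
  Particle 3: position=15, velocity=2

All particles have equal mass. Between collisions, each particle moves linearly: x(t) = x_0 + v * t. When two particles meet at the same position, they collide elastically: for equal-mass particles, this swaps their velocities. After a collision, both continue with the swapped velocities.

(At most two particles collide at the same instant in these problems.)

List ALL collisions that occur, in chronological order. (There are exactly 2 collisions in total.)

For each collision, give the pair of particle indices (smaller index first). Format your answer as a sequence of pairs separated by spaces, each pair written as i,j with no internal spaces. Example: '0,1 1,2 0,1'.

Answer: 1,2 2,3

Derivation:
Collision at t=3/2: particles 1 and 2 swap velocities; positions: p0=-5/2 p1=12 p2=12 p3=18; velocities now: v0=-3 v1=2 v2=4 v3=2
Collision at t=9/2: particles 2 and 3 swap velocities; positions: p0=-23/2 p1=18 p2=24 p3=24; velocities now: v0=-3 v1=2 v2=2 v3=4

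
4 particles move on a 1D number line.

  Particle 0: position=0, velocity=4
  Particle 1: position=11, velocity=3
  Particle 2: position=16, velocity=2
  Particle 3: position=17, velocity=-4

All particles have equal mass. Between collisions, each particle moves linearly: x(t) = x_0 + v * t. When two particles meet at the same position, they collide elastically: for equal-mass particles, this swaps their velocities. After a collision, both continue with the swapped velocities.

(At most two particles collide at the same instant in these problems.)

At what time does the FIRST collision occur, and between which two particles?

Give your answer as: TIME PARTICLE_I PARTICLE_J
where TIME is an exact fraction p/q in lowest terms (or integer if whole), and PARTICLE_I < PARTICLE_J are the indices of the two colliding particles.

Pair (0,1): pos 0,11 vel 4,3 -> gap=11, closing at 1/unit, collide at t=11
Pair (1,2): pos 11,16 vel 3,2 -> gap=5, closing at 1/unit, collide at t=5
Pair (2,3): pos 16,17 vel 2,-4 -> gap=1, closing at 6/unit, collide at t=1/6
Earliest collision: t=1/6 between 2 and 3

Answer: 1/6 2 3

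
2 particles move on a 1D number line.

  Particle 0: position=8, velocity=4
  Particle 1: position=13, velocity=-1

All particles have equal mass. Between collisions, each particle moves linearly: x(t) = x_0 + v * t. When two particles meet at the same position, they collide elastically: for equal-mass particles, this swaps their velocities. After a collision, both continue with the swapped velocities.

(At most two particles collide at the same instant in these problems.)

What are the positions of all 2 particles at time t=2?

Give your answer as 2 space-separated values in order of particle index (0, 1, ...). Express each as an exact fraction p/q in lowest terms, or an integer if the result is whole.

Collision at t=1: particles 0 and 1 swap velocities; positions: p0=12 p1=12; velocities now: v0=-1 v1=4
Advance to t=2 (no further collisions before then); velocities: v0=-1 v1=4; positions = 11 16

Answer: 11 16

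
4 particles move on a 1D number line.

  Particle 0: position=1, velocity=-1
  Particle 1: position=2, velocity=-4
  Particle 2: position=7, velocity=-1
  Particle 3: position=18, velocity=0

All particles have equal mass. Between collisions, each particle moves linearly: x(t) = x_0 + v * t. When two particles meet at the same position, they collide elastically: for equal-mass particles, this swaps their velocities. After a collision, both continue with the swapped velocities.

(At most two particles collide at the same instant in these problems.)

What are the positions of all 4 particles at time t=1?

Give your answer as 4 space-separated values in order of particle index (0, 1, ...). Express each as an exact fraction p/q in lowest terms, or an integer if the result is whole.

Collision at t=1/3: particles 0 and 1 swap velocities; positions: p0=2/3 p1=2/3 p2=20/3 p3=18; velocities now: v0=-4 v1=-1 v2=-1 v3=0
Advance to t=1 (no further collisions before then); velocities: v0=-4 v1=-1 v2=-1 v3=0; positions = -2 0 6 18

Answer: -2 0 6 18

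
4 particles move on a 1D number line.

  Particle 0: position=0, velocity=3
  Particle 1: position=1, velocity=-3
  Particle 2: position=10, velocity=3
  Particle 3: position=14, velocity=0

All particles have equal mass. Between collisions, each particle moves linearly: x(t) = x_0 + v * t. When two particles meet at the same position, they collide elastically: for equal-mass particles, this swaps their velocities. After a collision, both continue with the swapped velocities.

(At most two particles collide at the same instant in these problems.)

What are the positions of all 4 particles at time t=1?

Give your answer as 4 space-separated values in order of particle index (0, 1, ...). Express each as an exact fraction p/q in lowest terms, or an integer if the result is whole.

Answer: -2 3 13 14

Derivation:
Collision at t=1/6: particles 0 and 1 swap velocities; positions: p0=1/2 p1=1/2 p2=21/2 p3=14; velocities now: v0=-3 v1=3 v2=3 v3=0
Advance to t=1 (no further collisions before then); velocities: v0=-3 v1=3 v2=3 v3=0; positions = -2 3 13 14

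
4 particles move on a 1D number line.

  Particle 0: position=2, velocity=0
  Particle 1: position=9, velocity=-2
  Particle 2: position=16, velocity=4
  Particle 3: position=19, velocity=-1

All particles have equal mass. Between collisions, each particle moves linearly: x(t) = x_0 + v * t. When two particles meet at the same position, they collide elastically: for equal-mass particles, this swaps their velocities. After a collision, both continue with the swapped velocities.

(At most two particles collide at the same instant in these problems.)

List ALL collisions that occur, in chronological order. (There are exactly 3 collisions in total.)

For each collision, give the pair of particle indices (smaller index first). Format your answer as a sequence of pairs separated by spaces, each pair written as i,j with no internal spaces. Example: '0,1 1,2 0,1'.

Collision at t=3/5: particles 2 and 3 swap velocities; positions: p0=2 p1=39/5 p2=92/5 p3=92/5; velocities now: v0=0 v1=-2 v2=-1 v3=4
Collision at t=7/2: particles 0 and 1 swap velocities; positions: p0=2 p1=2 p2=31/2 p3=30; velocities now: v0=-2 v1=0 v2=-1 v3=4
Collision at t=17: particles 1 and 2 swap velocities; positions: p0=-25 p1=2 p2=2 p3=84; velocities now: v0=-2 v1=-1 v2=0 v3=4

Answer: 2,3 0,1 1,2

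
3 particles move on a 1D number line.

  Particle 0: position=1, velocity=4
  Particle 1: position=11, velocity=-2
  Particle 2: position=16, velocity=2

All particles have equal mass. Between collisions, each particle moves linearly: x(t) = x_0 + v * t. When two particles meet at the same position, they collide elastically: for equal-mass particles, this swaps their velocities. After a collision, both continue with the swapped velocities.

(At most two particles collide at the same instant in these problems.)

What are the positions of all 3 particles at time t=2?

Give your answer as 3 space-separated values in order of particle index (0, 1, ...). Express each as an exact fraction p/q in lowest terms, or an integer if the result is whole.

Answer: 7 9 20

Derivation:
Collision at t=5/3: particles 0 and 1 swap velocities; positions: p0=23/3 p1=23/3 p2=58/3; velocities now: v0=-2 v1=4 v2=2
Advance to t=2 (no further collisions before then); velocities: v0=-2 v1=4 v2=2; positions = 7 9 20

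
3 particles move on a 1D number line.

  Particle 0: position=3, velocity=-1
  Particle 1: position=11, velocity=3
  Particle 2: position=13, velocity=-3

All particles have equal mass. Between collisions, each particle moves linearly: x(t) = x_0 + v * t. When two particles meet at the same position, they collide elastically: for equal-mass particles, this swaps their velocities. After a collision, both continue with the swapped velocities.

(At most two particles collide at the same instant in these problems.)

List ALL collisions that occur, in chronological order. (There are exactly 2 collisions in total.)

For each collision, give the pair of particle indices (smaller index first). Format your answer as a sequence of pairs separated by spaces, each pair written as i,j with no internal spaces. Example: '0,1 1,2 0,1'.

Collision at t=1/3: particles 1 and 2 swap velocities; positions: p0=8/3 p1=12 p2=12; velocities now: v0=-1 v1=-3 v2=3
Collision at t=5: particles 0 and 1 swap velocities; positions: p0=-2 p1=-2 p2=26; velocities now: v0=-3 v1=-1 v2=3

Answer: 1,2 0,1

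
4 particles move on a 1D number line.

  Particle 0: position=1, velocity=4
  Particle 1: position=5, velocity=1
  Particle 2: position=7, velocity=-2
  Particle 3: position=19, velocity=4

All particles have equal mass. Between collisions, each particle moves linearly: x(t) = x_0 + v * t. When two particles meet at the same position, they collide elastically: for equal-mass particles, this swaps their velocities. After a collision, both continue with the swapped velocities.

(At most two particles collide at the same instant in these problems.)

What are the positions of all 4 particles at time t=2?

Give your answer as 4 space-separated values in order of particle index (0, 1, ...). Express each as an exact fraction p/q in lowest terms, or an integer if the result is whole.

Answer: 3 7 9 27

Derivation:
Collision at t=2/3: particles 1 and 2 swap velocities; positions: p0=11/3 p1=17/3 p2=17/3 p3=65/3; velocities now: v0=4 v1=-2 v2=1 v3=4
Collision at t=1: particles 0 and 1 swap velocities; positions: p0=5 p1=5 p2=6 p3=23; velocities now: v0=-2 v1=4 v2=1 v3=4
Collision at t=4/3: particles 1 and 2 swap velocities; positions: p0=13/3 p1=19/3 p2=19/3 p3=73/3; velocities now: v0=-2 v1=1 v2=4 v3=4
Advance to t=2 (no further collisions before then); velocities: v0=-2 v1=1 v2=4 v3=4; positions = 3 7 9 27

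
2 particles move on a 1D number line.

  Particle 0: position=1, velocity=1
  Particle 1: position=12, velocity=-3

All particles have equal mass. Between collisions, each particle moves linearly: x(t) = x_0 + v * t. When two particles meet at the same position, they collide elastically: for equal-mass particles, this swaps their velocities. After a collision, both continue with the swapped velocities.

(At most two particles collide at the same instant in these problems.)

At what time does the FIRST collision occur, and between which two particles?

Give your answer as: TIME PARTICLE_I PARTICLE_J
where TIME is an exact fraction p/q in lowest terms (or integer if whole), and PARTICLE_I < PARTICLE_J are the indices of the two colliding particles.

Pair (0,1): pos 1,12 vel 1,-3 -> gap=11, closing at 4/unit, collide at t=11/4
Earliest collision: t=11/4 between 0 and 1

Answer: 11/4 0 1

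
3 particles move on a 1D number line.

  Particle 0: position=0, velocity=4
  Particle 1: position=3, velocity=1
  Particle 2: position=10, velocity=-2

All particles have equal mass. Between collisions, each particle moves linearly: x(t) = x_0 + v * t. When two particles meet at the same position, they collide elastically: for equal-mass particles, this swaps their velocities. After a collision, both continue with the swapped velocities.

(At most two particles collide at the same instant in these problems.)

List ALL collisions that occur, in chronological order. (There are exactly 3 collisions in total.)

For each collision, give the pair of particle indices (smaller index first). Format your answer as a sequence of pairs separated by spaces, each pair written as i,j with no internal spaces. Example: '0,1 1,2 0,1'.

Answer: 0,1 1,2 0,1

Derivation:
Collision at t=1: particles 0 and 1 swap velocities; positions: p0=4 p1=4 p2=8; velocities now: v0=1 v1=4 v2=-2
Collision at t=5/3: particles 1 and 2 swap velocities; positions: p0=14/3 p1=20/3 p2=20/3; velocities now: v0=1 v1=-2 v2=4
Collision at t=7/3: particles 0 and 1 swap velocities; positions: p0=16/3 p1=16/3 p2=28/3; velocities now: v0=-2 v1=1 v2=4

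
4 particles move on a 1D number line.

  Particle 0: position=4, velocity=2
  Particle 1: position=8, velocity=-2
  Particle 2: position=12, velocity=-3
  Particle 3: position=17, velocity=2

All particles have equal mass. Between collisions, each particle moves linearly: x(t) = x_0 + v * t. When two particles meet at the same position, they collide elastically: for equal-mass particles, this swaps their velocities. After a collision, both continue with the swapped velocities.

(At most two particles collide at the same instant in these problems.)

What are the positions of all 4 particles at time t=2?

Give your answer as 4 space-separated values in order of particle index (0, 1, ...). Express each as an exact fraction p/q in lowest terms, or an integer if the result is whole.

Collision at t=1: particles 0 and 1 swap velocities; positions: p0=6 p1=6 p2=9 p3=19; velocities now: v0=-2 v1=2 v2=-3 v3=2
Collision at t=8/5: particles 1 and 2 swap velocities; positions: p0=24/5 p1=36/5 p2=36/5 p3=101/5; velocities now: v0=-2 v1=-3 v2=2 v3=2
Advance to t=2 (no further collisions before then); velocities: v0=-2 v1=-3 v2=2 v3=2; positions = 4 6 8 21

Answer: 4 6 8 21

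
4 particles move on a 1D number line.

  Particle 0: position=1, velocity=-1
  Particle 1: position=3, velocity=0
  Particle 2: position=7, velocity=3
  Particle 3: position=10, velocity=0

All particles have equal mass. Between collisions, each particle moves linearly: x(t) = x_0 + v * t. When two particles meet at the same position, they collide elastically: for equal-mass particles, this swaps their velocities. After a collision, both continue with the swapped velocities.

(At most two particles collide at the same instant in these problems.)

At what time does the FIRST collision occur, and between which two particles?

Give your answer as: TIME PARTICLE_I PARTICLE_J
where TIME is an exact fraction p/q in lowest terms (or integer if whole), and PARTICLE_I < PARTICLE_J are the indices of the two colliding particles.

Answer: 1 2 3

Derivation:
Pair (0,1): pos 1,3 vel -1,0 -> not approaching (rel speed -1 <= 0)
Pair (1,2): pos 3,7 vel 0,3 -> not approaching (rel speed -3 <= 0)
Pair (2,3): pos 7,10 vel 3,0 -> gap=3, closing at 3/unit, collide at t=1
Earliest collision: t=1 between 2 and 3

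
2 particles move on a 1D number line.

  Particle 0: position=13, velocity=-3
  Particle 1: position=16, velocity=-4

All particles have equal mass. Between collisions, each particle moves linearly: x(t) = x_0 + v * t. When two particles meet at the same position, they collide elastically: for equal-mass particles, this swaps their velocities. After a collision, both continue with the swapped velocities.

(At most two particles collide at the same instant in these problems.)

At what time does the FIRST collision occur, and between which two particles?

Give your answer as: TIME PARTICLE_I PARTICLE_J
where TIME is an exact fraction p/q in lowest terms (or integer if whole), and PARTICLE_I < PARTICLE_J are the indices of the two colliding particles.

Pair (0,1): pos 13,16 vel -3,-4 -> gap=3, closing at 1/unit, collide at t=3
Earliest collision: t=3 between 0 and 1

Answer: 3 0 1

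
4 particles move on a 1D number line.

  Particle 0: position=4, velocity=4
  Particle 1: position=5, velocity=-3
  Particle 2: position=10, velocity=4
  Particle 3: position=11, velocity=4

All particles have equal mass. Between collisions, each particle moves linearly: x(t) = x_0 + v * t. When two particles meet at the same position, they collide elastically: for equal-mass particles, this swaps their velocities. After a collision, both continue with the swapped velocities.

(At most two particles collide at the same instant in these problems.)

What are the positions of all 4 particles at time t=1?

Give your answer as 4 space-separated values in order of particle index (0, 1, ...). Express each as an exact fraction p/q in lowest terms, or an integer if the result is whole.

Collision at t=1/7: particles 0 and 1 swap velocities; positions: p0=32/7 p1=32/7 p2=74/7 p3=81/7; velocities now: v0=-3 v1=4 v2=4 v3=4
Advance to t=1 (no further collisions before then); velocities: v0=-3 v1=4 v2=4 v3=4; positions = 2 8 14 15

Answer: 2 8 14 15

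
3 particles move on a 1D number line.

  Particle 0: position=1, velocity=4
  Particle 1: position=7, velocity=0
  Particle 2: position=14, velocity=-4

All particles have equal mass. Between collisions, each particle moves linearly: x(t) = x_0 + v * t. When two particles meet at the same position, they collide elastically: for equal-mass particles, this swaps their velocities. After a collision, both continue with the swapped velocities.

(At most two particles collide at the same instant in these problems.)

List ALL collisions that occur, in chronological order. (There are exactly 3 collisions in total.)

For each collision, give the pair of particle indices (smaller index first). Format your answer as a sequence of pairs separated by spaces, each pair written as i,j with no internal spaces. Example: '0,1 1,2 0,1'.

Answer: 0,1 1,2 0,1

Derivation:
Collision at t=3/2: particles 0 and 1 swap velocities; positions: p0=7 p1=7 p2=8; velocities now: v0=0 v1=4 v2=-4
Collision at t=13/8: particles 1 and 2 swap velocities; positions: p0=7 p1=15/2 p2=15/2; velocities now: v0=0 v1=-4 v2=4
Collision at t=7/4: particles 0 and 1 swap velocities; positions: p0=7 p1=7 p2=8; velocities now: v0=-4 v1=0 v2=4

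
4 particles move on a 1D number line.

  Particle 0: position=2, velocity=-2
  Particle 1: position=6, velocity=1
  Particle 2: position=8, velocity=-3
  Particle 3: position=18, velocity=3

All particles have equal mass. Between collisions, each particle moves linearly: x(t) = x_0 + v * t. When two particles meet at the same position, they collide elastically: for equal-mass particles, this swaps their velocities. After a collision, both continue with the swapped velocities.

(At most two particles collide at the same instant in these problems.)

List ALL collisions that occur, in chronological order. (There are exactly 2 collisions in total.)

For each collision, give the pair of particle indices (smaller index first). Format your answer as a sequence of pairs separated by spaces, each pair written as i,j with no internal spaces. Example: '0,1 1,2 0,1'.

Collision at t=1/2: particles 1 and 2 swap velocities; positions: p0=1 p1=13/2 p2=13/2 p3=39/2; velocities now: v0=-2 v1=-3 v2=1 v3=3
Collision at t=6: particles 0 and 1 swap velocities; positions: p0=-10 p1=-10 p2=12 p3=36; velocities now: v0=-3 v1=-2 v2=1 v3=3

Answer: 1,2 0,1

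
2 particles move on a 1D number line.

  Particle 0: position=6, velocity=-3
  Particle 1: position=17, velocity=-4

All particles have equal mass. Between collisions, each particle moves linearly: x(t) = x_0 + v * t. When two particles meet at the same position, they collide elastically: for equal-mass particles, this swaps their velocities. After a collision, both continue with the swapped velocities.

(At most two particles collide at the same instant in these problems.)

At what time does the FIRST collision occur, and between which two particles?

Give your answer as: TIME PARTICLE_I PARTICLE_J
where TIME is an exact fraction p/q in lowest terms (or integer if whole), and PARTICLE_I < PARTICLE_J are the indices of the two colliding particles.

Pair (0,1): pos 6,17 vel -3,-4 -> gap=11, closing at 1/unit, collide at t=11
Earliest collision: t=11 between 0 and 1

Answer: 11 0 1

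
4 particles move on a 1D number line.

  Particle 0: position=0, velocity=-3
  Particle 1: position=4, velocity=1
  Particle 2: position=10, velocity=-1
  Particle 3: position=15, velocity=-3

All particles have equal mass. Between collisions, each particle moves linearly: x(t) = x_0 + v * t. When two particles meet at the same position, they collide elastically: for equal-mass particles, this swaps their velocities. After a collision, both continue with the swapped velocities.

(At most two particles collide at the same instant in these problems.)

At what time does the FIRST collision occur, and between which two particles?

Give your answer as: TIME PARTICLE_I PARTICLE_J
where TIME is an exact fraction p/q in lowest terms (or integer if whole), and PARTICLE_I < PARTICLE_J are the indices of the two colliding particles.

Answer: 5/2 2 3

Derivation:
Pair (0,1): pos 0,4 vel -3,1 -> not approaching (rel speed -4 <= 0)
Pair (1,2): pos 4,10 vel 1,-1 -> gap=6, closing at 2/unit, collide at t=3
Pair (2,3): pos 10,15 vel -1,-3 -> gap=5, closing at 2/unit, collide at t=5/2
Earliest collision: t=5/2 between 2 and 3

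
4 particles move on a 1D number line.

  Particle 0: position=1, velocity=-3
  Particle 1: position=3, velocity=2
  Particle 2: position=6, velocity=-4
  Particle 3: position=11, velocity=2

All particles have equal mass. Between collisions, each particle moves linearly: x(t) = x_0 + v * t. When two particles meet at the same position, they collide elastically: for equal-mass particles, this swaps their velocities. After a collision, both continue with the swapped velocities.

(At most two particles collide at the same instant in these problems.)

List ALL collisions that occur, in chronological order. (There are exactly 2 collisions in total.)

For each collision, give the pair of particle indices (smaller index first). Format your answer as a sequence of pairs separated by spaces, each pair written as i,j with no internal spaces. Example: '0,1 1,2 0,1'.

Answer: 1,2 0,1

Derivation:
Collision at t=1/2: particles 1 and 2 swap velocities; positions: p0=-1/2 p1=4 p2=4 p3=12; velocities now: v0=-3 v1=-4 v2=2 v3=2
Collision at t=5: particles 0 and 1 swap velocities; positions: p0=-14 p1=-14 p2=13 p3=21; velocities now: v0=-4 v1=-3 v2=2 v3=2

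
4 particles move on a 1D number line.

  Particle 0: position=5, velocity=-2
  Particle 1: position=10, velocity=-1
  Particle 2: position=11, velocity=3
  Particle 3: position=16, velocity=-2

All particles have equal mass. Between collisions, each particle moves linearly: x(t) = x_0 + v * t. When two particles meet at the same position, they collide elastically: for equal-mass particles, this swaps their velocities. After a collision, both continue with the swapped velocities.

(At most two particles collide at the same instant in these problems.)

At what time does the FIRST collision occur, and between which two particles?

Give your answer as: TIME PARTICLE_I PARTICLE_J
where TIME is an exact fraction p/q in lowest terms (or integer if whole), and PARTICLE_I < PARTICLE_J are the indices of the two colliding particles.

Pair (0,1): pos 5,10 vel -2,-1 -> not approaching (rel speed -1 <= 0)
Pair (1,2): pos 10,11 vel -1,3 -> not approaching (rel speed -4 <= 0)
Pair (2,3): pos 11,16 vel 3,-2 -> gap=5, closing at 5/unit, collide at t=1
Earliest collision: t=1 between 2 and 3

Answer: 1 2 3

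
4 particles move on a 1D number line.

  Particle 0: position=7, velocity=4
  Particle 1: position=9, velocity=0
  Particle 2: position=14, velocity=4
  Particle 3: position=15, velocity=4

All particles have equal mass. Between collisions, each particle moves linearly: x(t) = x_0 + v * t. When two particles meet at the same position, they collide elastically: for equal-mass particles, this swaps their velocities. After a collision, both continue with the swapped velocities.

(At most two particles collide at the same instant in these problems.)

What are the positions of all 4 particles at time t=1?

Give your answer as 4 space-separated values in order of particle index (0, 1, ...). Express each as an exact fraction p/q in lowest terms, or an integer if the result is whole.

Collision at t=1/2: particles 0 and 1 swap velocities; positions: p0=9 p1=9 p2=16 p3=17; velocities now: v0=0 v1=4 v2=4 v3=4
Advance to t=1 (no further collisions before then); velocities: v0=0 v1=4 v2=4 v3=4; positions = 9 11 18 19

Answer: 9 11 18 19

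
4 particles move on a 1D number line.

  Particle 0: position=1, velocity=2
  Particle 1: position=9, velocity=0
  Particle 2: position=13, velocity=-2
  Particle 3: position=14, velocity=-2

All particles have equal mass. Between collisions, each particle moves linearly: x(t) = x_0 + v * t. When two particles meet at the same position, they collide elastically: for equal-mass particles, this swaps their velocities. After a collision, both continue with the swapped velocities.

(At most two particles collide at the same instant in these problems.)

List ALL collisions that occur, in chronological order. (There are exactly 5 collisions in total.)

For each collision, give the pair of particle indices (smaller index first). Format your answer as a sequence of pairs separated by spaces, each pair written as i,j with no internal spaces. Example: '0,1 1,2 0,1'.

Answer: 1,2 2,3 0,1 1,2 2,3

Derivation:
Collision at t=2: particles 1 and 2 swap velocities; positions: p0=5 p1=9 p2=9 p3=10; velocities now: v0=2 v1=-2 v2=0 v3=-2
Collision at t=5/2: particles 2 and 3 swap velocities; positions: p0=6 p1=8 p2=9 p3=9; velocities now: v0=2 v1=-2 v2=-2 v3=0
Collision at t=3: particles 0 and 1 swap velocities; positions: p0=7 p1=7 p2=8 p3=9; velocities now: v0=-2 v1=2 v2=-2 v3=0
Collision at t=13/4: particles 1 and 2 swap velocities; positions: p0=13/2 p1=15/2 p2=15/2 p3=9; velocities now: v0=-2 v1=-2 v2=2 v3=0
Collision at t=4: particles 2 and 3 swap velocities; positions: p0=5 p1=6 p2=9 p3=9; velocities now: v0=-2 v1=-2 v2=0 v3=2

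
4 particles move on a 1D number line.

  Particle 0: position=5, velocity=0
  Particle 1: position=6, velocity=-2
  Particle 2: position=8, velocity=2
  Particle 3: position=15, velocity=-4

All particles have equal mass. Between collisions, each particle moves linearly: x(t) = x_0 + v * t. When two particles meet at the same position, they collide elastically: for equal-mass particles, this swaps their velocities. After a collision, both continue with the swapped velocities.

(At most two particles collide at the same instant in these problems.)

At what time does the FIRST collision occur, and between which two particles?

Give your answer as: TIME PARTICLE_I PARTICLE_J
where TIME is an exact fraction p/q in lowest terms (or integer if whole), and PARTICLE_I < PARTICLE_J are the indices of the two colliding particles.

Answer: 1/2 0 1

Derivation:
Pair (0,1): pos 5,6 vel 0,-2 -> gap=1, closing at 2/unit, collide at t=1/2
Pair (1,2): pos 6,8 vel -2,2 -> not approaching (rel speed -4 <= 0)
Pair (2,3): pos 8,15 vel 2,-4 -> gap=7, closing at 6/unit, collide at t=7/6
Earliest collision: t=1/2 between 0 and 1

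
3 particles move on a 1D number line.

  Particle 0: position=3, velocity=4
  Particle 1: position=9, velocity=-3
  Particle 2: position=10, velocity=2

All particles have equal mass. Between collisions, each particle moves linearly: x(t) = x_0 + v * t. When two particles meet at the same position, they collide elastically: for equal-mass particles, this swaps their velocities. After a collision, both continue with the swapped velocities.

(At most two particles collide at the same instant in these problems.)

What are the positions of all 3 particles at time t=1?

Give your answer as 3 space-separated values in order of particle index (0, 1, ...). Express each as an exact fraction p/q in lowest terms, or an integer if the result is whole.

Collision at t=6/7: particles 0 and 1 swap velocities; positions: p0=45/7 p1=45/7 p2=82/7; velocities now: v0=-3 v1=4 v2=2
Advance to t=1 (no further collisions before then); velocities: v0=-3 v1=4 v2=2; positions = 6 7 12

Answer: 6 7 12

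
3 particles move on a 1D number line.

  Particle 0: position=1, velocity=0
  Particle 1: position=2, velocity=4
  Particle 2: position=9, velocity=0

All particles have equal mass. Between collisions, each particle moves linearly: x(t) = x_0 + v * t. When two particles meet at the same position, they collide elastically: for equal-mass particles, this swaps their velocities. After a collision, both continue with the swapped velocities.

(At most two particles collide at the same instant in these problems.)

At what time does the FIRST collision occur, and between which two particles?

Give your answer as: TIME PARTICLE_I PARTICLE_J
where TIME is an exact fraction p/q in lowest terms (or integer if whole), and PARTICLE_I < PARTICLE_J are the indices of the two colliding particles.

Pair (0,1): pos 1,2 vel 0,4 -> not approaching (rel speed -4 <= 0)
Pair (1,2): pos 2,9 vel 4,0 -> gap=7, closing at 4/unit, collide at t=7/4
Earliest collision: t=7/4 between 1 and 2

Answer: 7/4 1 2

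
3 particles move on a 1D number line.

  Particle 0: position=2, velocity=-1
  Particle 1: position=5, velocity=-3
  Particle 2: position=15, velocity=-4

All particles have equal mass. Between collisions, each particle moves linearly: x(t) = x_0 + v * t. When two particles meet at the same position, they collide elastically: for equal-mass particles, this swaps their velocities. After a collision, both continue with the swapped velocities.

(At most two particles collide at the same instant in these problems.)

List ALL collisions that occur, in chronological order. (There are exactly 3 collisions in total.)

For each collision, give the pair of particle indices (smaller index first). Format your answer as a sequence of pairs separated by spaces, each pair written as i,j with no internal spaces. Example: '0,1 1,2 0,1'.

Answer: 0,1 1,2 0,1

Derivation:
Collision at t=3/2: particles 0 and 1 swap velocities; positions: p0=1/2 p1=1/2 p2=9; velocities now: v0=-3 v1=-1 v2=-4
Collision at t=13/3: particles 1 and 2 swap velocities; positions: p0=-8 p1=-7/3 p2=-7/3; velocities now: v0=-3 v1=-4 v2=-1
Collision at t=10: particles 0 and 1 swap velocities; positions: p0=-25 p1=-25 p2=-8; velocities now: v0=-4 v1=-3 v2=-1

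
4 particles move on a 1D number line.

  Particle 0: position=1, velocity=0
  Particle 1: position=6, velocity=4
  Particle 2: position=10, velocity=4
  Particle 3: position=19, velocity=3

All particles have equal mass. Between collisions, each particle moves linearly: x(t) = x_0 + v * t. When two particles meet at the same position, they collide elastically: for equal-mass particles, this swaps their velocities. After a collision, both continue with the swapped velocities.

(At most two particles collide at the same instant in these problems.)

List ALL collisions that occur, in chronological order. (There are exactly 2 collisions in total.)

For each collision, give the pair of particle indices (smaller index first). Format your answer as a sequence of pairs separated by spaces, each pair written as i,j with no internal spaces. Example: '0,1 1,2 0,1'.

Answer: 2,3 1,2

Derivation:
Collision at t=9: particles 2 and 3 swap velocities; positions: p0=1 p1=42 p2=46 p3=46; velocities now: v0=0 v1=4 v2=3 v3=4
Collision at t=13: particles 1 and 2 swap velocities; positions: p0=1 p1=58 p2=58 p3=62; velocities now: v0=0 v1=3 v2=4 v3=4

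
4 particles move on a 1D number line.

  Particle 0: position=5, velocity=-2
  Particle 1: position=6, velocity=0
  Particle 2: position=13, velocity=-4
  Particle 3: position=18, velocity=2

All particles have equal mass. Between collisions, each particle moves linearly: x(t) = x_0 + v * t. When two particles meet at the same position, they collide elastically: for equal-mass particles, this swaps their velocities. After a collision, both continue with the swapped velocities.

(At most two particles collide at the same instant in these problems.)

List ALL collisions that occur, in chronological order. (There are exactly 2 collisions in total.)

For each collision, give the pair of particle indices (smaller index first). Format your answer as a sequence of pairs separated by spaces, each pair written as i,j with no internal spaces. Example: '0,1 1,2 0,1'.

Answer: 1,2 0,1

Derivation:
Collision at t=7/4: particles 1 and 2 swap velocities; positions: p0=3/2 p1=6 p2=6 p3=43/2; velocities now: v0=-2 v1=-4 v2=0 v3=2
Collision at t=4: particles 0 and 1 swap velocities; positions: p0=-3 p1=-3 p2=6 p3=26; velocities now: v0=-4 v1=-2 v2=0 v3=2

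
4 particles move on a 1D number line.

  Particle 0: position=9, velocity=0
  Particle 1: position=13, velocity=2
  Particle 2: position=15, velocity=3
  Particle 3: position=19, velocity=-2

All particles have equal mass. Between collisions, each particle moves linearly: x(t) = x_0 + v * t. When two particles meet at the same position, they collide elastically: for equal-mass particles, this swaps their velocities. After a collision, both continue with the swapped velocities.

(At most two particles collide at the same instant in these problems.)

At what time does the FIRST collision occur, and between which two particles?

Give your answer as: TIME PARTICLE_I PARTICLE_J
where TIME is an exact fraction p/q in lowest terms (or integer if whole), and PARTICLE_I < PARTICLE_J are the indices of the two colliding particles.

Pair (0,1): pos 9,13 vel 0,2 -> not approaching (rel speed -2 <= 0)
Pair (1,2): pos 13,15 vel 2,3 -> not approaching (rel speed -1 <= 0)
Pair (2,3): pos 15,19 vel 3,-2 -> gap=4, closing at 5/unit, collide at t=4/5
Earliest collision: t=4/5 between 2 and 3

Answer: 4/5 2 3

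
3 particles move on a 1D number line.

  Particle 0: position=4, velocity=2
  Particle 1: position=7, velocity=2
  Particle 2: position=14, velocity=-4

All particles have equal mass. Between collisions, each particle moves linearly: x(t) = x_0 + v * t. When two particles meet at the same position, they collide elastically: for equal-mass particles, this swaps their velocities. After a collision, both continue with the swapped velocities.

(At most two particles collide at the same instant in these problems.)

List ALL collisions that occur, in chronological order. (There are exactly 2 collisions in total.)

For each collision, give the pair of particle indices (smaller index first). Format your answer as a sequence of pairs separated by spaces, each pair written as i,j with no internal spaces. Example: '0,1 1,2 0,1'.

Answer: 1,2 0,1

Derivation:
Collision at t=7/6: particles 1 and 2 swap velocities; positions: p0=19/3 p1=28/3 p2=28/3; velocities now: v0=2 v1=-4 v2=2
Collision at t=5/3: particles 0 and 1 swap velocities; positions: p0=22/3 p1=22/3 p2=31/3; velocities now: v0=-4 v1=2 v2=2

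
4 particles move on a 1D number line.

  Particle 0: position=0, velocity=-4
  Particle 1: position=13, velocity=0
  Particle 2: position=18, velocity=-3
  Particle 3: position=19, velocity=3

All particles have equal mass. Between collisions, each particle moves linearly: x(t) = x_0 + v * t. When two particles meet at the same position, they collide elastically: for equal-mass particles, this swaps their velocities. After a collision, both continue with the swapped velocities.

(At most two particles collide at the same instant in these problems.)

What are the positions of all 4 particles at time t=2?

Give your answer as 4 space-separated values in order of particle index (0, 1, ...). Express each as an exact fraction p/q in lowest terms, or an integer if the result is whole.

Answer: -8 12 13 25

Derivation:
Collision at t=5/3: particles 1 and 2 swap velocities; positions: p0=-20/3 p1=13 p2=13 p3=24; velocities now: v0=-4 v1=-3 v2=0 v3=3
Advance to t=2 (no further collisions before then); velocities: v0=-4 v1=-3 v2=0 v3=3; positions = -8 12 13 25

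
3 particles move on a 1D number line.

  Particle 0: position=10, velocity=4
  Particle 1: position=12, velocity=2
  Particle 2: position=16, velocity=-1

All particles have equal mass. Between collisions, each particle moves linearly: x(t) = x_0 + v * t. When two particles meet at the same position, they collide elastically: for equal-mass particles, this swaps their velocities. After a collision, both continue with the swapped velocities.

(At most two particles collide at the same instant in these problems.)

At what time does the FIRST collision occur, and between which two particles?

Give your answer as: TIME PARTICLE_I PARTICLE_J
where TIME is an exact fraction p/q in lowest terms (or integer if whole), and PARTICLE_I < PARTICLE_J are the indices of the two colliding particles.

Pair (0,1): pos 10,12 vel 4,2 -> gap=2, closing at 2/unit, collide at t=1
Pair (1,2): pos 12,16 vel 2,-1 -> gap=4, closing at 3/unit, collide at t=4/3
Earliest collision: t=1 between 0 and 1

Answer: 1 0 1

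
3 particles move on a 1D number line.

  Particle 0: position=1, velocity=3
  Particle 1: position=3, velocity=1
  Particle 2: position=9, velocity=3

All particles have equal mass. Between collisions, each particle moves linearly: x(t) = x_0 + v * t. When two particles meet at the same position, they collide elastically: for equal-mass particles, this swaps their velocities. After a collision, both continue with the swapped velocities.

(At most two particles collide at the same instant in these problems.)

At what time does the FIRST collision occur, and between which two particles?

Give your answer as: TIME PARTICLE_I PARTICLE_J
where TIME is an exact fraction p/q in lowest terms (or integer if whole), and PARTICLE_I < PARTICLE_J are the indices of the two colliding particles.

Pair (0,1): pos 1,3 vel 3,1 -> gap=2, closing at 2/unit, collide at t=1
Pair (1,2): pos 3,9 vel 1,3 -> not approaching (rel speed -2 <= 0)
Earliest collision: t=1 between 0 and 1

Answer: 1 0 1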